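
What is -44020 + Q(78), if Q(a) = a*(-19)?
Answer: -45502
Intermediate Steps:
Q(a) = -19*a
-44020 + Q(78) = -44020 - 19*78 = -44020 - 1482 = -45502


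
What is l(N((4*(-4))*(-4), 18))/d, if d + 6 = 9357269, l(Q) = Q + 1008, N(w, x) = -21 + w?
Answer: 1051/9357263 ≈ 0.00011232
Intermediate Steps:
l(Q) = 1008 + Q
d = 9357263 (d = -6 + 9357269 = 9357263)
l(N((4*(-4))*(-4), 18))/d = (1008 + (-21 + (4*(-4))*(-4)))/9357263 = (1008 + (-21 - 16*(-4)))*(1/9357263) = (1008 + (-21 + 64))*(1/9357263) = (1008 + 43)*(1/9357263) = 1051*(1/9357263) = 1051/9357263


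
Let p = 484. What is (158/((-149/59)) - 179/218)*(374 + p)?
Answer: -883253943/16241 ≈ -54384.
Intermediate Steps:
(158/((-149/59)) - 179/218)*(374 + p) = (158/((-149/59)) - 179/218)*(374 + 484) = (158/((-149*1/59)) - 179*1/218)*858 = (158/(-149/59) - 179/218)*858 = (158*(-59/149) - 179/218)*858 = (-9322/149 - 179/218)*858 = -2058867/32482*858 = -883253943/16241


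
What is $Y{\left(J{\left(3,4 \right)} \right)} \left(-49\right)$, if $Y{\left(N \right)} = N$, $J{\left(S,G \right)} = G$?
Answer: $-196$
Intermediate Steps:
$Y{\left(J{\left(3,4 \right)} \right)} \left(-49\right) = 4 \left(-49\right) = -196$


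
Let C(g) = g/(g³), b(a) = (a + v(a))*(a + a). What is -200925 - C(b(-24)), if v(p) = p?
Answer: -1066593484801/5308416 ≈ -2.0093e+5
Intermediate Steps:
b(a) = 4*a² (b(a) = (a + a)*(a + a) = (2*a)*(2*a) = 4*a²)
C(g) = g⁻² (C(g) = g/g³ = g⁻²)
-200925 - C(b(-24)) = -200925 - 1/(4*(-24)²)² = -200925 - 1/(4*576)² = -200925 - 1/2304² = -200925 - 1*1/5308416 = -200925 - 1/5308416 = -1066593484801/5308416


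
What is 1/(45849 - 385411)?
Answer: -1/339562 ≈ -2.9450e-6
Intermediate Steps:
1/(45849 - 385411) = 1/(-339562) = -1/339562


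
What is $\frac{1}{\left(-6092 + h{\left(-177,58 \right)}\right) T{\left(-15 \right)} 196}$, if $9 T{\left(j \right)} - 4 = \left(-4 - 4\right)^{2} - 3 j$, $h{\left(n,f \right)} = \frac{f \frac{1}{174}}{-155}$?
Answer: $- \frac{4185}{62740433588} \approx -6.6703 \cdot 10^{-8}$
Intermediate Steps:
$h{\left(n,f \right)} = - \frac{f}{26970}$ ($h{\left(n,f \right)} = f \frac{1}{174} \left(- \frac{1}{155}\right) = \frac{f}{174} \left(- \frac{1}{155}\right) = - \frac{f}{26970}$)
$T{\left(j \right)} = \frac{68}{9} - \frac{j}{3}$ ($T{\left(j \right)} = \frac{4}{9} + \frac{\left(-4 - 4\right)^{2} - 3 j}{9} = \frac{4}{9} + \frac{\left(-8\right)^{2} - 3 j}{9} = \frac{4}{9} + \frac{64 - 3 j}{9} = \frac{4}{9} - \left(- \frac{64}{9} + \frac{j}{3}\right) = \frac{68}{9} - \frac{j}{3}$)
$\frac{1}{\left(-6092 + h{\left(-177,58 \right)}\right) T{\left(-15 \right)} 196} = \frac{1}{\left(-6092 - \frac{1}{465}\right) \left(\frac{68}{9} - -5\right) 196} = \frac{1}{\left(-6092 - \frac{1}{465}\right) \left(\frac{68}{9} + 5\right) 196} = \frac{1}{\left(- \frac{2832781}{465}\right) \frac{113}{9} \cdot 196} = - \frac{465}{2832781 \cdot \frac{22148}{9}} = \left(- \frac{465}{2832781}\right) \frac{9}{22148} = - \frac{4185}{62740433588}$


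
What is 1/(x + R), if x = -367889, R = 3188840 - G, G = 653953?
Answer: 1/2166998 ≈ 4.6147e-7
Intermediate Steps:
R = 2534887 (R = 3188840 - 1*653953 = 3188840 - 653953 = 2534887)
1/(x + R) = 1/(-367889 + 2534887) = 1/2166998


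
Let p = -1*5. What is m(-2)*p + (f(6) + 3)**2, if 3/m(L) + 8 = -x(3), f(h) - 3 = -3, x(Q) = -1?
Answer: 78/7 ≈ 11.143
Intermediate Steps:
f(h) = 0 (f(h) = 3 - 3 = 0)
p = -5
m(L) = -3/7 (m(L) = 3/(-8 - 1*(-1)) = 3/(-8 + 1) = 3/(-7) = 3*(-1/7) = -3/7)
m(-2)*p + (f(6) + 3)**2 = -3/7*(-5) + (0 + 3)**2 = 15/7 + 3**2 = 15/7 + 9 = 78/7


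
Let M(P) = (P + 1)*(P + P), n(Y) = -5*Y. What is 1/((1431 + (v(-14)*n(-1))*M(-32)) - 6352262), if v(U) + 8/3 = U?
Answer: -3/19548493 ≈ -1.5346e-7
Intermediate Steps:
M(P) = 2*P*(1 + P) (M(P) = (1 + P)*(2*P) = 2*P*(1 + P))
v(U) = -8/3 + U
1/((1431 + (v(-14)*n(-1))*M(-32)) - 6352262) = 1/((1431 + ((-8/3 - 14)*(-5*(-1)))*(2*(-32)*(1 - 32))) - 6352262) = 1/((1431 + (-50/3*5)*(2*(-32)*(-31))) - 6352262) = 1/((1431 - 250/3*1984) - 6352262) = 1/((1431 - 496000/3) - 6352262) = 1/(-491707/3 - 6352262) = 1/(-19548493/3) = -3/19548493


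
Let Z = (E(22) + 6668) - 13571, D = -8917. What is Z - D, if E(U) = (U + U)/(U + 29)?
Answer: 102758/51 ≈ 2014.9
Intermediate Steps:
E(U) = 2*U/(29 + U) (E(U) = (2*U)/(29 + U) = 2*U/(29 + U))
Z = -352009/51 (Z = (2*22/(29 + 22) + 6668) - 13571 = (2*22/51 + 6668) - 13571 = (2*22*(1/51) + 6668) - 13571 = (44/51 + 6668) - 13571 = 340112/51 - 13571 = -352009/51 ≈ -6902.1)
Z - D = -352009/51 - 1*(-8917) = -352009/51 + 8917 = 102758/51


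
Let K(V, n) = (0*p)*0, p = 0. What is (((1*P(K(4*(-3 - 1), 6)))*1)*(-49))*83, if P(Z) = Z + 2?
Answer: -8134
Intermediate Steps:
K(V, n) = 0 (K(V, n) = (0*0)*0 = 0*0 = 0)
P(Z) = 2 + Z
(((1*P(K(4*(-3 - 1), 6)))*1)*(-49))*83 = (((1*(2 + 0))*1)*(-49))*83 = (((1*2)*1)*(-49))*83 = ((2*1)*(-49))*83 = (2*(-49))*83 = -98*83 = -8134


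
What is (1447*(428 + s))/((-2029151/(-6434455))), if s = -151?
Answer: 2579051818645/2029151 ≈ 1.2710e+6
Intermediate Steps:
(1447*(428 + s))/((-2029151/(-6434455))) = (1447*(428 - 151))/((-2029151/(-6434455))) = (1447*277)/((-2029151*(-1/6434455))) = 400819/(2029151/6434455) = 400819*(6434455/2029151) = 2579051818645/2029151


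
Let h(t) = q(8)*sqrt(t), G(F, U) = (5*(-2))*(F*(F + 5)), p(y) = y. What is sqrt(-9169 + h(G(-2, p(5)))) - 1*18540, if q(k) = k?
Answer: -18540 + I*sqrt(9169 - 16*sqrt(15)) ≈ -18540.0 + 95.431*I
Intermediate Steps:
G(F, U) = -10*F*(5 + F)
h(t) = 8*sqrt(t)
sqrt(-9169 + h(G(-2, p(5)))) - 1*18540 = sqrt(-9169 + 8*sqrt(-10*(-2)*(5 - 2))) - 1*18540 = sqrt(-9169 + 8*sqrt(-10*(-2)*3)) - 18540 = sqrt(-9169 + 8*sqrt(60)) - 18540 = sqrt(-9169 + 8*(2*sqrt(15))) - 18540 = sqrt(-9169 + 16*sqrt(15)) - 18540 = -18540 + sqrt(-9169 + 16*sqrt(15))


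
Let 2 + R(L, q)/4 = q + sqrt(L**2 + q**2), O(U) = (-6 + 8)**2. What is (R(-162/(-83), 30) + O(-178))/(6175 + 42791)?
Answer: 58/24483 + 4*sqrt(172954)/677363 ≈ 0.0048249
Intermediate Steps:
O(U) = 4 (O(U) = 2**2 = 4)
R(L, q) = -8 + 4*q + 4*sqrt(L**2 + q**2) (R(L, q) = -8 + 4*(q + sqrt(L**2 + q**2)) = -8 + (4*q + 4*sqrt(L**2 + q**2)) = -8 + 4*q + 4*sqrt(L**2 + q**2))
(R(-162/(-83), 30) + O(-178))/(6175 + 42791) = ((-8 + 4*30 + 4*sqrt((-162/(-83))**2 + 30**2)) + 4)/(6175 + 42791) = ((-8 + 120 + 4*sqrt((-162*(-1/83))**2 + 900)) + 4)/48966 = ((-8 + 120 + 4*sqrt((162/83)**2 + 900)) + 4)*(1/48966) = ((-8 + 120 + 4*sqrt(26244/6889 + 900)) + 4)*(1/48966) = ((-8 + 120 + 4*sqrt(6226344/6889)) + 4)*(1/48966) = ((-8 + 120 + 4*(6*sqrt(172954)/83)) + 4)*(1/48966) = ((-8 + 120 + 24*sqrt(172954)/83) + 4)*(1/48966) = ((112 + 24*sqrt(172954)/83) + 4)*(1/48966) = (116 + 24*sqrt(172954)/83)*(1/48966) = 58/24483 + 4*sqrt(172954)/677363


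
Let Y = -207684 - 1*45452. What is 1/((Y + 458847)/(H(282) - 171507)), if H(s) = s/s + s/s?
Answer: -171505/205711 ≈ -0.83372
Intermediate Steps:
H(s) = 2 (H(s) = 1 + 1 = 2)
Y = -253136 (Y = -207684 - 45452 = -253136)
1/((Y + 458847)/(H(282) - 171507)) = 1/((-253136 + 458847)/(2 - 171507)) = 1/(205711/(-171505)) = 1/(205711*(-1/171505)) = 1/(-205711/171505) = -171505/205711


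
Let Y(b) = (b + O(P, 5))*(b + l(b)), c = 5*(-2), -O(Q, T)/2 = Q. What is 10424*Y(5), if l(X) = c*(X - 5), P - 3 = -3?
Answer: 260600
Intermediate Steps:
P = 0 (P = 3 - 3 = 0)
O(Q, T) = -2*Q
c = -10
l(X) = 50 - 10*X (l(X) = -10*(X - 5) = -10*(-5 + X) = 50 - 10*X)
Y(b) = b*(50 - 9*b) (Y(b) = (b - 2*0)*(b + (50 - 10*b)) = (b + 0)*(50 - 9*b) = b*(50 - 9*b))
10424*Y(5) = 10424*(5*(50 - 9*5)) = 10424*(5*(50 - 45)) = 10424*(5*5) = 10424*25 = 260600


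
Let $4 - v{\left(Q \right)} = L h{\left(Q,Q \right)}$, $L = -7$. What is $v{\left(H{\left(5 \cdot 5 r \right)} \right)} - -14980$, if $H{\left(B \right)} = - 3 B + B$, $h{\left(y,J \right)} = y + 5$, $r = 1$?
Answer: $14669$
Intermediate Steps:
$h{\left(y,J \right)} = 5 + y$
$H{\left(B \right)} = - 2 B$
$v{\left(Q \right)} = 39 + 7 Q$ ($v{\left(Q \right)} = 4 - - 7 \left(5 + Q\right) = 4 - \left(-35 - 7 Q\right) = 4 + \left(35 + 7 Q\right) = 39 + 7 Q$)
$v{\left(H{\left(5 \cdot 5 r \right)} \right)} - -14980 = \left(39 + 7 \left(- 2 \cdot 5 \cdot 5 \cdot 1\right)\right) - -14980 = \left(39 + 7 \left(- 2 \cdot 25 \cdot 1\right)\right) + 14980 = \left(39 + 7 \left(\left(-2\right) 25\right)\right) + 14980 = \left(39 + 7 \left(-50\right)\right) + 14980 = \left(39 - 350\right) + 14980 = -311 + 14980 = 14669$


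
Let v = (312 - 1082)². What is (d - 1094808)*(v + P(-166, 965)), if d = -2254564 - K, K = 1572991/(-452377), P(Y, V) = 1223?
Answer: -900201673652245119/452377 ≈ -1.9899e+12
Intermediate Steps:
K = -1572991/452377 (K = 1572991*(-1/452377) = -1572991/452377 ≈ -3.4772)
d = -1019911325637/452377 (d = -2254564 - 1*(-1572991/452377) = -2254564 + 1572991/452377 = -1019911325637/452377 ≈ -2.2546e+6)
v = 592900 (v = (-770)² = 592900)
(d - 1094808)*(v + P(-166, 965)) = (-1019911325637/452377 - 1094808)*(592900 + 1223) = -1515177284253/452377*594123 = -900201673652245119/452377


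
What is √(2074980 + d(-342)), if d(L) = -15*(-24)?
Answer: 2*√518835 ≈ 1440.6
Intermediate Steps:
d(L) = 360
√(2074980 + d(-342)) = √(2074980 + 360) = √2075340 = 2*√518835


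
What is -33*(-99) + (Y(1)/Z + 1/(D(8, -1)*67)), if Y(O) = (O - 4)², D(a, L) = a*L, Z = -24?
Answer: 875455/268 ≈ 3266.6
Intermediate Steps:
D(a, L) = L*a
Y(O) = (-4 + O)²
-33*(-99) + (Y(1)/Z + 1/(D(8, -1)*67)) = -33*(-99) + ((-4 + 1)²/(-24) + 1/(-1*8*67)) = 3267 + ((-3)²*(-1/24) + (1/67)/(-8)) = 3267 + (9*(-1/24) - ⅛*1/67) = 3267 + (-3/8 - 1/536) = 3267 - 101/268 = 875455/268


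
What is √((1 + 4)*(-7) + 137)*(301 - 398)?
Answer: -97*√102 ≈ -979.65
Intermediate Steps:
√((1 + 4)*(-7) + 137)*(301 - 398) = √(5*(-7) + 137)*(-97) = √(-35 + 137)*(-97) = √102*(-97) = -97*√102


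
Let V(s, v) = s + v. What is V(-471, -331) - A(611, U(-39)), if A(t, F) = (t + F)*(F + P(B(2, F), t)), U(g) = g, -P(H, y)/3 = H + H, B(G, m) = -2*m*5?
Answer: 1359986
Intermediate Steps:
B(G, m) = -10*m
P(H, y) = -6*H (P(H, y) = -3*(H + H) = -6*H)
A(t, F) = 61*F*(F + t) (A(t, F) = (t + F)*(F - (-60)*F) = (F + t)*(F + 60*F) = (F + t)*(61*F) = 61*F*(F + t))
V(-471, -331) - A(611, U(-39)) = (-471 - 331) - 61*(-39)*(-39 + 611) = -802 - 61*(-39)*572 = -802 - 1*(-1360788) = -802 + 1360788 = 1359986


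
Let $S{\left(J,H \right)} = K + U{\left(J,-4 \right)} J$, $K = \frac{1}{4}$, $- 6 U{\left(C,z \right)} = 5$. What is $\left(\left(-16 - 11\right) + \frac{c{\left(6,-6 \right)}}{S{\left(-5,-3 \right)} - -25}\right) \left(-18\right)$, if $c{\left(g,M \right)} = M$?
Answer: $\frac{172854}{353} \approx 489.67$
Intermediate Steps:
$U{\left(C,z \right)} = - \frac{5}{6}$ ($U{\left(C,z \right)} = \left(- \frac{1}{6}\right) 5 = - \frac{5}{6}$)
$K = \frac{1}{4} \approx 0.25$
$S{\left(J,H \right)} = \frac{1}{4} - \frac{5 J}{6}$
$\left(\left(-16 - 11\right) + \frac{c{\left(6,-6 \right)}}{S{\left(-5,-3 \right)} - -25}\right) \left(-18\right) = \left(\left(-16 - 11\right) - \frac{6}{\left(\frac{1}{4} - - \frac{25}{6}\right) - -25}\right) \left(-18\right) = \left(-27 - \frac{6}{\left(\frac{1}{4} + \frac{25}{6}\right) + 25}\right) \left(-18\right) = \left(-27 - \frac{6}{\frac{53}{12} + 25}\right) \left(-18\right) = \left(-27 - \frac{6}{\frac{353}{12}}\right) \left(-18\right) = \left(-27 - \frac{72}{353}\right) \left(-18\right) = \left(- \frac{9603}{353}\right) \left(-18\right) = \frac{172854}{353}$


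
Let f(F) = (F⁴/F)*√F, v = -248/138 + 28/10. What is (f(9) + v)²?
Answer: 569815129321/119025 ≈ 4.7874e+6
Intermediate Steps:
v = 346/345 (v = -248*1/138 + 28*(⅒) = -124/69 + 14/5 = 346/345 ≈ 1.0029)
f(F) = F^(7/2) (f(F) = F³*√F = F^(7/2))
(f(9) + v)² = (9^(7/2) + 346/345)² = (2187 + 346/345)² = (754861/345)² = 569815129321/119025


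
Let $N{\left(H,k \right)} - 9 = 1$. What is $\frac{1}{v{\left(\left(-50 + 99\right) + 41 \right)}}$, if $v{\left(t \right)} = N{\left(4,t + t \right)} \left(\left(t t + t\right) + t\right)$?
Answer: $\frac{1}{82800} \approx 1.2077 \cdot 10^{-5}$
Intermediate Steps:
$N{\left(H,k \right)} = 10$ ($N{\left(H,k \right)} = 9 + 1 = 10$)
$v{\left(t \right)} = 10 t^{2} + 20 t$ ($v{\left(t \right)} = 10 \left(\left(t t + t\right) + t\right) = 10 \left(\left(t^{2} + t\right) + t\right) = 10 \left(\left(t + t^{2}\right) + t\right) = 10 \left(t^{2} + 2 t\right) = 10 t^{2} + 20 t$)
$\frac{1}{v{\left(\left(-50 + 99\right) + 41 \right)}} = \frac{1}{10 \left(\left(-50 + 99\right) + 41\right) \left(2 + \left(\left(-50 + 99\right) + 41\right)\right)} = \frac{1}{10 \left(49 + 41\right) \left(2 + \left(49 + 41\right)\right)} = \frac{1}{10 \cdot 90 \left(2 + 90\right)} = \frac{1}{10 \cdot 90 \cdot 92} = \frac{1}{82800}$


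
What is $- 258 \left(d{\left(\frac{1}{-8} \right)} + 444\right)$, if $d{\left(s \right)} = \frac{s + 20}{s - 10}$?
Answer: $- \frac{1026410}{9} \approx -1.1405 \cdot 10^{5}$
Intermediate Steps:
$d{\left(s \right)} = \frac{20 + s}{-10 + s}$
$- 258 \left(d{\left(\frac{1}{-8} \right)} + 444\right) = - 258 \left(\frac{20 + \frac{1}{-8}}{-10 + \frac{1}{-8}} + 444\right) = - 258 \left(\frac{20 - \frac{1}{8}}{-10 - \frac{1}{8}} + 444\right) = - 258 \left(\frac{1}{- \frac{81}{8}} \cdot \frac{159}{8} + 444\right) = - 258 \left(\left(- \frac{8}{81}\right) \frac{159}{8} + 444\right) = - 258 \left(- \frac{53}{27} + 444\right) = \left(-258\right) \frac{11935}{27} = - \frac{1026410}{9}$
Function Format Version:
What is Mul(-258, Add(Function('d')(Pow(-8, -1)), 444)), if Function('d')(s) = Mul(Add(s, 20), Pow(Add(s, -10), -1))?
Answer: Rational(-1026410, 9) ≈ -1.1405e+5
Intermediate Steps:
Function('d')(s) = Mul(Pow(Add(-10, s), -1), Add(20, s)) (Function('d')(s) = Mul(Add(20, s), Pow(Add(-10, s), -1)) = Mul(Pow(Add(-10, s), -1), Add(20, s)))
Mul(-258, Add(Function('d')(Pow(-8, -1)), 444)) = Mul(-258, Add(Mul(Pow(Add(-10, Pow(-8, -1)), -1), Add(20, Pow(-8, -1))), 444)) = Mul(-258, Add(Mul(Pow(Add(-10, Rational(-1, 8)), -1), Add(20, Rational(-1, 8))), 444)) = Mul(-258, Add(Mul(Pow(Rational(-81, 8), -1), Rational(159, 8)), 444)) = Mul(-258, Add(Mul(Rational(-8, 81), Rational(159, 8)), 444)) = Mul(-258, Add(Rational(-53, 27), 444)) = Mul(-258, Rational(11935, 27)) = Rational(-1026410, 9)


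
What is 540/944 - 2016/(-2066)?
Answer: 377343/243788 ≈ 1.5478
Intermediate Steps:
540/944 - 2016/(-2066) = 540*(1/944) - 2016*(-1/2066) = 135/236 + 1008/1033 = 377343/243788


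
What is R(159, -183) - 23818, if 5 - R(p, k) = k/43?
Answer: -1023776/43 ≈ -23809.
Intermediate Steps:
R(p, k) = 5 - k/43
R(159, -183) - 23818 = (5 - 1/43*(-183)) - 23818 = (5 + 183/43) - 23818 = 398/43 - 23818 = -1023776/43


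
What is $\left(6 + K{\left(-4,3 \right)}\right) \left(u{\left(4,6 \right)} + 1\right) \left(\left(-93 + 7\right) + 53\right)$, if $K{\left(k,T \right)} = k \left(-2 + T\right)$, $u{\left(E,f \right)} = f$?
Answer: $-462$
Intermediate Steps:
$\left(6 + K{\left(-4,3 \right)}\right) \left(u{\left(4,6 \right)} + 1\right) \left(\left(-93 + 7\right) + 53\right) = \left(6 - 4 \left(-2 + 3\right)\right) \left(6 + 1\right) \left(\left(-93 + 7\right) + 53\right) = \left(6 - 4\right) 7 \left(-86 + 53\right) = \left(6 - 4\right) 7 \left(-33\right) = 2 \cdot 7 \left(-33\right) = 14 \left(-33\right) = -462$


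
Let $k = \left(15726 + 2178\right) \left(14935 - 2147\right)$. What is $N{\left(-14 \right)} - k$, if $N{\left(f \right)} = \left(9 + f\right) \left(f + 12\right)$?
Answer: $-228956342$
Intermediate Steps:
$N{\left(f \right)} = \left(9 + f\right) \left(12 + f\right)$
$k = 228956352$ ($k = 17904 \cdot 12788 = 228956352$)
$N{\left(-14 \right)} - k = \left(108 + \left(-14\right)^{2} + 21 \left(-14\right)\right) - 228956352 = \left(108 + 196 - 294\right) - 228956352 = 10 - 228956352 = -228956342$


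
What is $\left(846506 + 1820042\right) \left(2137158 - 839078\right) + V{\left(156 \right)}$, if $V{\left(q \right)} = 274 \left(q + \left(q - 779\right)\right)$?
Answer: $3461392499882$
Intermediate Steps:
$V{\left(q \right)} = -213446 + 548 q$ ($V{\left(q \right)} = 274 \left(q + \left(-779 + q\right)\right) = 274 \left(-779 + 2 q\right) = -213446 + 548 q$)
$\left(846506 + 1820042\right) \left(2137158 - 839078\right) + V{\left(156 \right)} = \left(846506 + 1820042\right) \left(2137158 - 839078\right) + \left(-213446 + 548 \cdot 156\right) = 2666548 \cdot 1298080 + \left(-213446 + 85488\right) = 3461392627840 - 127958 = 3461392499882$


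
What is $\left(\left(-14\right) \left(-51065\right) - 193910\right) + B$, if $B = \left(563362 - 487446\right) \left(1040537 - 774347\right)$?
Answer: $20208601040$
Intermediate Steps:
$B = 20208080040$ ($B = 75916 \cdot 266190 = 20208080040$)
$\left(\left(-14\right) \left(-51065\right) - 193910\right) + B = \left(\left(-14\right) \left(-51065\right) - 193910\right) + 20208080040 = \left(714910 - 193910\right) + 20208080040 = 521000 + 20208080040 = 20208601040$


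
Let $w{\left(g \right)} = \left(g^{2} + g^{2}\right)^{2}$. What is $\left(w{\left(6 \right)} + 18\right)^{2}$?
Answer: $27060804$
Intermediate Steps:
$w{\left(g \right)} = 4 g^{4}$ ($w{\left(g \right)} = \left(2 g^{2}\right)^{2} = 4 g^{4}$)
$\left(w{\left(6 \right)} + 18\right)^{2} = \left(4 \cdot 6^{4} + 18\right)^{2} = \left(4 \cdot 1296 + 18\right)^{2} = \left(5184 + 18\right)^{2} = 5202^{2} = 27060804$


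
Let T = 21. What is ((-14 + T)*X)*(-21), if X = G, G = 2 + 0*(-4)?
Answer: -294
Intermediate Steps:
G = 2 (G = 2 + 0 = 2)
X = 2
((-14 + T)*X)*(-21) = ((-14 + 21)*2)*(-21) = (7*2)*(-21) = 14*(-21) = -294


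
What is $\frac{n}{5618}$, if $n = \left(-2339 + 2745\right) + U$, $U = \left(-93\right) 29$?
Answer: $- \frac{2291}{5618} \approx -0.4078$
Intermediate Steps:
$U = -2697$
$n = -2291$ ($n = \left(-2339 + 2745\right) - 2697 = 406 - 2697 = -2291$)
$\frac{n}{5618} = - \frac{2291}{5618}$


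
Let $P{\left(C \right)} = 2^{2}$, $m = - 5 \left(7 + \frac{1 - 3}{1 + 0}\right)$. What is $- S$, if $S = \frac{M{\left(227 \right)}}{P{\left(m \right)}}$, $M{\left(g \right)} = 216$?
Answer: $-54$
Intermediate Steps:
$m = -25$ ($m = - 5 \left(7 - \frac{2}{1}\right) = - 5 \left(7 - 2\right) = \left(-5\right) 5 = -25$)
$P{\left(C \right)} = 4$
$S = 54$ ($S = \frac{216}{4} = 216 \cdot \frac{1}{4} = 54$)
$- S = \left(-1\right) 54 = -54$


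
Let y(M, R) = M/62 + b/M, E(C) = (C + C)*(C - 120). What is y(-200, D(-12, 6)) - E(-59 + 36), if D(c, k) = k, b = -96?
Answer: -5100078/775 ≈ -6580.7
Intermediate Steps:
E(C) = 2*C*(-120 + C) (E(C) = (2*C)*(-120 + C) = 2*C*(-120 + C))
y(M, R) = -96/M + M/62 (y(M, R) = M/62 - 96/M = -96/M + M/62)
y(-200, D(-12, 6)) - E(-59 + 36) = (-96/(-200) + (1/62)*(-200)) - 2*(-59 + 36)*(-120 + (-59 + 36)) = (-96*(-1/200) - 100/31) - 2*(-23)*(-120 - 23) = (12/25 - 100/31) - 2*(-23)*(-143) = -2128/775 - 1*6578 = -2128/775 - 6578 = -5100078/775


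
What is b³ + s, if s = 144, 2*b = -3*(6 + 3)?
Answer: -18531/8 ≈ -2316.4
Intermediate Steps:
b = -27/2 (b = (-3*(6 + 3))/2 = (-3*9)/2 = (½)*(-27) = -27/2 ≈ -13.500)
b³ + s = (-27/2)³ + 144 = -19683/8 + 144 = -18531/8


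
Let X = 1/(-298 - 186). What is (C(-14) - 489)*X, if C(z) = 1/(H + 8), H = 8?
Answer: 7823/7744 ≈ 1.0102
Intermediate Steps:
X = -1/484 (X = 1/(-484) = -1/484 ≈ -0.0020661)
C(z) = 1/16 (C(z) = 1/(8 + 8) = 1/16)
(C(-14) - 489)*X = (1/16 - 489)*(-1/484) = -7823/16*(-1/484) = 7823/7744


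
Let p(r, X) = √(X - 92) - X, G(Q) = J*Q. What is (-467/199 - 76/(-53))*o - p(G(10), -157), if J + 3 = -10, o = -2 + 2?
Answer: -157 - I*√249 ≈ -157.0 - 15.78*I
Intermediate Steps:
o = 0
J = -13 (J = -3 - 10 = -13)
G(Q) = -13*Q
p(r, X) = √(-92 + X) - X
(-467/199 - 76/(-53))*o - p(G(10), -157) = (-467/199 - 76/(-53))*0 - (√(-92 - 157) - 1*(-157)) = (-467*1/199 - 76*(-1/53))*0 - (√(-249) + 157) = (-467/199 + 76/53)*0 - (I*√249 + 157) = -9627/10547*0 - (157 + I*√249) = 0 + (-157 - I*√249) = -157 - I*√249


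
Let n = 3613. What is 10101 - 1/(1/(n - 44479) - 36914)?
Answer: 15237636570891/1508527525 ≈ 10101.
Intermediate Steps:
10101 - 1/(1/(n - 44479) - 36914) = 10101 - 1/(1/(3613 - 44479) - 36914) = 10101 - 1/(1/(-40866) - 36914) = 10101 - 1/(-1/40866 - 36914) = 10101 - 1/(-1508527525/40866) = 10101 - 1*(-40866/1508527525) = 10101 + 40866/1508527525 = 15237636570891/1508527525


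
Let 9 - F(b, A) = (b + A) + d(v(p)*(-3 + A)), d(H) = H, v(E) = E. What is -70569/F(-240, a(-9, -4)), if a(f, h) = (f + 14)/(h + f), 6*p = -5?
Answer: -2752191/9616 ≈ -286.21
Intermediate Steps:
p = -⅚ (p = (⅙)*(-5) = -⅚ ≈ -0.83333)
a(f, h) = (14 + f)/(f + h)
F(b, A) = 13/2 - b - A/6 (F(b, A) = 9 - ((b + A) - 5*(-3 + A)/6) = 9 - ((A + b) + (5/2 - 5*A/6)) = 9 - (5/2 + b + A/6) = 9 + (-5/2 - b - A/6) = 13/2 - b - A/6)
-70569/F(-240, a(-9, -4)) = -70569/(13/2 - 1*(-240) - (14 - 9)/(6*(-9 - 4))) = -70569/(13/2 + 240 - 5/(6*(-13))) = -70569/(13/2 + 240 - (-1)*5/78) = -70569/(13/2 + 240 - ⅙*(-5/13)) = -70569/(13/2 + 240 + 5/78) = -70569/9616/39 = -70569*39/9616 = -2752191/9616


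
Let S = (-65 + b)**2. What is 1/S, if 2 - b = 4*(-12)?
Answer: 1/225 ≈ 0.0044444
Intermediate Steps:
b = 50 (b = 2 - 4*(-12) = 2 - 1*(-48) = 2 + 48 = 50)
S = 225 (S = (-65 + 50)**2 = (-15)**2 = 225)
1/S = 1/225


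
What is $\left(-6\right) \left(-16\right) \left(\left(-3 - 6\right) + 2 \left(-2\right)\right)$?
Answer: $-1248$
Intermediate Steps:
$\left(-6\right) \left(-16\right) \left(\left(-3 - 6\right) + 2 \left(-2\right)\right) = 96 \left(-9 - 4\right) = 96 \left(-13\right) = -1248$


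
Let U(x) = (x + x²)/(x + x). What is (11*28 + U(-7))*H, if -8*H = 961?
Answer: -293105/8 ≈ -36638.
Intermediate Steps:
H = -961/8 (H = -⅛*961 = -961/8 ≈ -120.13)
U(x) = (x + x²)/(2*x) (U(x) = (x + x²)/((2*x)) = (x + x²)*(1/(2*x)) = (x + x²)/(2*x))
(11*28 + U(-7))*H = (11*28 + (½ + (½)*(-7)))*(-961/8) = (308 + (½ - 7/2))*(-961/8) = (308 - 3)*(-961/8) = 305*(-961/8) = -293105/8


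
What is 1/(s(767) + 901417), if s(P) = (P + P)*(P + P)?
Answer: 1/3254573 ≈ 3.0726e-7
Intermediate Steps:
s(P) = 4*P**2 (s(P) = (2*P)*(2*P) = 4*P**2)
1/(s(767) + 901417) = 1/(4*767**2 + 901417) = 1/(4*588289 + 901417) = 1/(2353156 + 901417) = 1/3254573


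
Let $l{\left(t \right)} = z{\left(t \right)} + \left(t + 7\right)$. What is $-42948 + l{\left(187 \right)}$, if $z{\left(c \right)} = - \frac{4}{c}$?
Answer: $- \frac{7995002}{187} \approx -42754.0$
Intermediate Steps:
$l{\left(t \right)} = 7 + t - \frac{4}{t}$ ($l{\left(t \right)} = - \frac{4}{t} + \left(t + 7\right) = - \frac{4}{t} + \left(7 + t\right) = 7 + t - \frac{4}{t}$)
$-42948 + l{\left(187 \right)} = -42948 + \left(7 + 187 - \frac{4}{187}\right) = -42948 + \frac{36274}{187} = - \frac{7995002}{187}$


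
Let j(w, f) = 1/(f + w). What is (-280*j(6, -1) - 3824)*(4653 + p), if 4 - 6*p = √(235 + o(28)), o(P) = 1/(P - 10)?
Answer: -54168680/3 + 970*√8462/9 ≈ -1.8046e+7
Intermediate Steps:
o(P) = 1/(-10 + P)
p = ⅔ - √8462/36 (p = ⅔ - √(235 + 1/(-10 + 28))/6 = ⅔ - √(235 + 1/18)/6 = ⅔ - √8462/36 ≈ -1.8886)
(-280*j(6, -1) - 3824)*(4653 + p) = (-280/(-1 + 6) - 3824)*(4653 + (⅔ - √8462/36)) = (-280/5 - 3824)*(13961/3 - √8462/36) = (-280*⅕ - 3824)*(13961/3 - √8462/36) = (-56 - 3824)*(13961/3 - √8462/36) = -3880*(13961/3 - √8462/36) = -54168680/3 + 970*√8462/9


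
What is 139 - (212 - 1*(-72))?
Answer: -145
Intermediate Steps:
139 - (212 - 1*(-72)) = 139 - (212 + 72) = 139 - 1*284 = 139 - 284 = -145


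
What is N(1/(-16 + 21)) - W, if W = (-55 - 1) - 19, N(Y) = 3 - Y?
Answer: 389/5 ≈ 77.800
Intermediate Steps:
W = -75 (W = -56 - 19 = -75)
N(1/(-16 + 21)) - W = (3 - 1/(-16 + 21)) - 1*(-75) = (3 - 1/5) + 75 = 14/5 + 75 = 389/5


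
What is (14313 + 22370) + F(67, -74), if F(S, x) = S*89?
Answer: 42646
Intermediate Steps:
F(S, x) = 89*S
(14313 + 22370) + F(67, -74) = (14313 + 22370) + 89*67 = 36683 + 5963 = 42646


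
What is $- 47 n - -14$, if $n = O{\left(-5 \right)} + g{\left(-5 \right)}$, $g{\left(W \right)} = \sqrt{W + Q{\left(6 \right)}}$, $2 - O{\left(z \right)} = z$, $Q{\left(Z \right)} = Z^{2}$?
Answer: $-315 - 47 \sqrt{31} \approx -576.68$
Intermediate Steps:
$O{\left(z \right)} = 2 - z$
$g{\left(W \right)} = \sqrt{36 + W}$ ($g{\left(W \right)} = \sqrt{W + 6^{2}} = \sqrt{W + 36} = \sqrt{36 + W}$)
$n = 7 + \sqrt{31}$ ($n = \left(2 - -5\right) + \sqrt{36 - 5} = \left(2 + 5\right) + \sqrt{31} = 7 + \sqrt{31} \approx 12.568$)
$- 47 n - -14 = - 47 \left(7 + \sqrt{31}\right) - -14 = \left(-329 - 47 \sqrt{31}\right) + 14 = -315 - 47 \sqrt{31}$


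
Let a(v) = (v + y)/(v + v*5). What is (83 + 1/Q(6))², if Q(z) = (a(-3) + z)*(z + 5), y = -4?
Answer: 11027730169/1600225 ≈ 6891.4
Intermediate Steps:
a(v) = (-4 + v)/(6*v) (a(v) = (v - 4)/(v + v*5) = (-4 + v)/(v + 5*v) = (-4 + v)/((6*v)) = (-4 + v)*(1/(6*v)) = (-4 + v)/(6*v))
Q(z) = (5 + z)*(7/18 + z) (Q(z) = ((⅙)*(-4 - 3)/(-3) + z)*(z + 5) = ((⅙)*(-⅓)*(-7) + z)*(5 + z) = (7/18 + z)*(5 + z) = (5 + z)*(7/18 + z))
(83 + 1/Q(6))² = (83 + 1/(35/18 + 6² + (97/18)*6))² = (83 + 1/(35/18 + 36 + 97/3))² = (83 + 1/(1265/18))² = (83 + 18/1265)² = (105013/1265)² = 11027730169/1600225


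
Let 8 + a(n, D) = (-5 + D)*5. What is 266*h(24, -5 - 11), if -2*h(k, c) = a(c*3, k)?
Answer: -11571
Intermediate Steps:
a(n, D) = -33 + 5*D (a(n, D) = -8 + (-5 + D)*5 = -8 + (-25 + 5*D) = -33 + 5*D)
h(k, c) = 33/2 - 5*k/2 (h(k, c) = -(-33 + 5*k)/2 = 33/2 - 5*k/2)
266*h(24, -5 - 11) = 266*(33/2 - 5/2*24) = 266*(33/2 - 60) = 266*(-87/2) = -11571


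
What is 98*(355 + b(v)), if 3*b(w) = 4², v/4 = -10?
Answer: 105938/3 ≈ 35313.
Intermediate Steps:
v = -40 (v = 4*(-10) = -40)
b(w) = 16/3 (b(w) = (⅓)*4² = (⅓)*16 = 16/3)
98*(355 + b(v)) = 98*(355 + 16/3) = 98*(1081/3) = 105938/3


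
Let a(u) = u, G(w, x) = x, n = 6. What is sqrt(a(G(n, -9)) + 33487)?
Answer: sqrt(33478) ≈ 182.97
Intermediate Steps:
sqrt(a(G(n, -9)) + 33487) = sqrt(-9 + 33487) = sqrt(33478)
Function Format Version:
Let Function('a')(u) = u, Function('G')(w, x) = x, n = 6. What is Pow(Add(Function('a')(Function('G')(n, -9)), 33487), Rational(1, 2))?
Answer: Pow(33478, Rational(1, 2)) ≈ 182.97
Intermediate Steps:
Pow(Add(Function('a')(Function('G')(n, -9)), 33487), Rational(1, 2)) = Pow(Add(-9, 33487), Rational(1, 2)) = Pow(33478, Rational(1, 2))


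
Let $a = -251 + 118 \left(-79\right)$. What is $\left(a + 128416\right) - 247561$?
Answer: $-128718$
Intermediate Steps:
$a = -9573$ ($a = -251 - 9322 = -9573$)
$\left(a + 128416\right) - 247561 = \left(-9573 + 128416\right) - 247561 = 118843 - 247561 = -128718$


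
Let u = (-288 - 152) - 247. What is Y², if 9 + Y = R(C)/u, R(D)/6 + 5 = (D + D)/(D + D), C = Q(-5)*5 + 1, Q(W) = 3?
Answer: 4214809/52441 ≈ 80.372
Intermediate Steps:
u = -687 (u = -440 - 247 = -687)
C = 16 (C = 3*5 + 1 = 15 + 1 = 16)
R(D) = -24 (R(D) = -30 + 6*((D + D)/(D + D)) = -30 + 6*((2*D)/((2*D))) = -30 + 6*((2*D)*(1/(2*D))) = -30 + 6*1 = -30 + 6 = -24)
Y = -2053/229 (Y = -9 - 24/(-687) = -9 - 24*(-1/687) = -9 + 8/229 = -2053/229 ≈ -8.9651)
Y² = (-2053/229)² = 4214809/52441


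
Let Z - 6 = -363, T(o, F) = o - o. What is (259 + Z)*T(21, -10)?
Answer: 0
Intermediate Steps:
T(o, F) = 0
Z = -357 (Z = 6 - 363 = -357)
(259 + Z)*T(21, -10) = (259 - 357)*0 = -98*0 = 0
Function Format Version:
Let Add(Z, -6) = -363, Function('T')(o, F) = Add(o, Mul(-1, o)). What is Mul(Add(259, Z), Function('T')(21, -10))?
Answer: 0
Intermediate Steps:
Function('T')(o, F) = 0
Z = -357 (Z = Add(6, -363) = -357)
Mul(Add(259, Z), Function('T')(21, -10)) = Mul(Add(259, -357), 0) = Mul(-98, 0) = 0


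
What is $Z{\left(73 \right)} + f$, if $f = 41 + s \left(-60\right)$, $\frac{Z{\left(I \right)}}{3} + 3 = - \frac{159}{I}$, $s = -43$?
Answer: $\frac{190199}{73} \approx 2605.5$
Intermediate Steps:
$Z{\left(I \right)} = -9 - \frac{477}{I}$ ($Z{\left(I \right)} = -9 + 3 \left(- \frac{159}{I}\right) = -9 - \frac{477}{I}$)
$f = 2621$ ($f = 41 - -2580 = 41 + 2580 = 2621$)
$Z{\left(73 \right)} + f = \left(-9 - \frac{477}{73}\right) + 2621 = - \frac{1134}{73} + 2621 = \frac{190199}{73}$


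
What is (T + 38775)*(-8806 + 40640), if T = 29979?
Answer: 2188714836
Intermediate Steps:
(T + 38775)*(-8806 + 40640) = (29979 + 38775)*(-8806 + 40640) = 68754*31834 = 2188714836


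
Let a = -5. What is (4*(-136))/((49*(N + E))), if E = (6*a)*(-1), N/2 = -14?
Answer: -272/49 ≈ -5.5510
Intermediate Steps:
N = -28 (N = 2*(-14) = -28)
E = 30 (E = (6*(-5))*(-1) = -30*(-1) = 30)
(4*(-136))/((49*(N + E))) = (4*(-136))/((49*(-28 + 30))) = -544/(49*2) = -544/98 = -544*1/98 = -272/49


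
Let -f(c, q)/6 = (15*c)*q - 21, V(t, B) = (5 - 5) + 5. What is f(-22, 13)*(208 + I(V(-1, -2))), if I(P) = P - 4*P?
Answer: 4992138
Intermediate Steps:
V(t, B) = 5 (V(t, B) = 0 + 5 = 5)
f(c, q) = 126 - 90*c*q (f(c, q) = -6*((15*c)*q - 21) = -6*(15*c*q - 21) = -6*(-21 + 15*c*q) = 126 - 90*c*q)
I(P) = -3*P
f(-22, 13)*(208 + I(V(-1, -2))) = (126 - 90*(-22)*13)*(208 - 3*5) = (126 + 25740)*(208 - 15) = 25866*193 = 4992138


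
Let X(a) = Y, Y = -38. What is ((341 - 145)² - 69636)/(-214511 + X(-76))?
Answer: 31220/214549 ≈ 0.14551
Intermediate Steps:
X(a) = -38
((341 - 145)² - 69636)/(-214511 + X(-76)) = ((341 - 145)² - 69636)/(-214511 - 38) = (196² - 69636)/(-214549) = (38416 - 69636)*(-1/214549) = -31220*(-1/214549) = 31220/214549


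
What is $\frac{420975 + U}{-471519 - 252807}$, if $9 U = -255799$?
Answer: $- \frac{1766488}{3259467} \approx -0.54196$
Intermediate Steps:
$U = - \frac{255799}{9}$ ($U = \frac{1}{9} \left(-255799\right) = - \frac{255799}{9} \approx -28422.0$)
$\frac{420975 + U}{-471519 - 252807} = \frac{420975 - \frac{255799}{9}}{-471519 - 252807} = \frac{3532976}{9 \left(-724326\right)} = \frac{3532976}{9} \left(- \frac{1}{724326}\right) = - \frac{1766488}{3259467}$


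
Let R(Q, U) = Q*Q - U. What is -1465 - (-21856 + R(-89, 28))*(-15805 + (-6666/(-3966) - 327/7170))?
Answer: -348602540403117/1579790 ≈ -2.2066e+8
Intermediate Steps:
R(Q, U) = Q² - U
-1465 - (-21856 + R(-89, 28))*(-15805 + (-6666/(-3966) - 327/7170)) = -1465 - (-21856 + ((-89)² - 1*28))*(-15805 + (-6666/(-3966) - 327/7170)) = -1465 - (-21856 + (7921 - 28))*(-15805 + (-6666*(-1/3966) - 327*1/7170)) = -1465 - (-21856 + 7893)*(-15805 + (1111/661 - 109/2390)) = -1465 - (-13963)*(-15805 + 2583241/1579790) = -1465 - (-13963)*(-24965997709)/1579790 = -1465 - 1*348600226010767/1579790 = -1465 - 348600226010767/1579790 = -348602540403117/1579790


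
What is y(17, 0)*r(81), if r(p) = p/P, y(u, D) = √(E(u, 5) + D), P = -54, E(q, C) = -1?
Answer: -3*I/2 ≈ -1.5*I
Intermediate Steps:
y(u, D) = √(-1 + D)
r(p) = -p/54 (r(p) = p/(-54) = p*(-1/54) = -p/54)
y(17, 0)*r(81) = √(-1 + 0)*(-1/54*81) = √(-1)*(-3/2) = I*(-3/2) = -3*I/2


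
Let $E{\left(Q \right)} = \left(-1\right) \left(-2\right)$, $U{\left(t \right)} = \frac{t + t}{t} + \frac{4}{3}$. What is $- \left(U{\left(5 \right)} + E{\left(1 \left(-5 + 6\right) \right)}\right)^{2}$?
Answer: $- \frac{256}{9} \approx -28.444$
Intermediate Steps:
$U{\left(t \right)} = \frac{10}{3}$ ($U{\left(t \right)} = \frac{2 t}{t} + 4 \cdot \frac{1}{3} = 2 + \frac{4}{3} = \frac{10}{3}$)
$E{\left(Q \right)} = 2$
$- \left(U{\left(5 \right)} + E{\left(1 \left(-5 + 6\right) \right)}\right)^{2} = - \left(\frac{10}{3} + 2\right)^{2} = - \left(\frac{16}{3}\right)^{2} = \left(-1\right) \frac{256}{9} = - \frac{256}{9}$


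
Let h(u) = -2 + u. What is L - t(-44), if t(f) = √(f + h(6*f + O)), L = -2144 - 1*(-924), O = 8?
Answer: -1220 - I*√302 ≈ -1220.0 - 17.378*I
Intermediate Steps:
L = -1220 (L = -2144 + 924 = -1220)
t(f) = √(6 + 7*f) (t(f) = √(f + (-2 + (6*f + 8))) = √(f + (-2 + (8 + 6*f))) = √(f + (6 + 6*f)) = √(6 + 7*f))
L - t(-44) = -1220 - √(6 + 7*(-44)) = -1220 - √(6 - 308) = -1220 - √(-302) = -1220 - I*√302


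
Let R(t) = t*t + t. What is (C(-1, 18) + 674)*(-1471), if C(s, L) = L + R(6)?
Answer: -1079714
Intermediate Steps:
R(t) = t + t**2 (R(t) = t**2 + t = t + t**2)
C(s, L) = 42 + L (C(s, L) = L + 6*(1 + 6) = L + 6*7 = L + 42 = 42 + L)
(C(-1, 18) + 674)*(-1471) = ((42 + 18) + 674)*(-1471) = (60 + 674)*(-1471) = 734*(-1471) = -1079714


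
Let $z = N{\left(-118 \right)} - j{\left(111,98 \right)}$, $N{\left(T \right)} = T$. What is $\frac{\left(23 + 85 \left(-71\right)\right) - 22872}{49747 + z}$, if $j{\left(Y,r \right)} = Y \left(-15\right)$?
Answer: $- \frac{58}{103} \approx -0.56311$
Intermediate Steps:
$j{\left(Y,r \right)} = - 15 Y$
$z = 1547$ ($z = -118 - \left(-15\right) 111 = -118 - -1665 = -118 + 1665 = 1547$)
$\frac{\left(23 + 85 \left(-71\right)\right) - 22872}{49747 + z} = \frac{\left(23 + 85 \left(-71\right)\right) - 22872}{49747 + 1547} = \frac{\left(23 - 6035\right) - 22872}{51294} = \left(-6012 - 22872\right) \frac{1}{51294} = \left(-28884\right) \frac{1}{51294} = - \frac{58}{103}$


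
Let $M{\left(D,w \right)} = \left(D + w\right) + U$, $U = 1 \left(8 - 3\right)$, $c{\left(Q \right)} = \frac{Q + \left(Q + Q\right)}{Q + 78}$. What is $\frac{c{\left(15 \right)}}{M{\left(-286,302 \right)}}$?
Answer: $\frac{5}{217} \approx 0.023041$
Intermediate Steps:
$c{\left(Q \right)} = \frac{3 Q}{78 + Q}$ ($c{\left(Q \right)} = \frac{Q + 2 Q}{78 + Q} = \frac{3 Q}{78 + Q}$)
$U = 5$ ($U = 1 \cdot 5 = 5$)
$M{\left(D,w \right)} = 5 + D + w$ ($M{\left(D,w \right)} = \left(D + w\right) + 5 = 5 + D + w$)
$\frac{c{\left(15 \right)}}{M{\left(-286,302 \right)}} = \frac{3 \cdot 15 \frac{1}{78 + 15}}{5 - 286 + 302} = \frac{3 \cdot 15 \cdot \frac{1}{93}}{21} = 3 \cdot 15 \cdot \frac{1}{93} \cdot \frac{1}{21} = \frac{15}{31} \cdot \frac{1}{21} = \frac{5}{217}$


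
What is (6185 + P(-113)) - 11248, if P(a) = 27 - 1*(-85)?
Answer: -4951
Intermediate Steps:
P(a) = 112 (P(a) = 27 + 85 = 112)
(6185 + P(-113)) - 11248 = (6185 + 112) - 11248 = 6297 - 11248 = -4951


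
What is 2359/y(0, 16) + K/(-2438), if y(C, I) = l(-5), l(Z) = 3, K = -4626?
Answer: 2882560/3657 ≈ 788.23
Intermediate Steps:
y(C, I) = 3
2359/y(0, 16) + K/(-2438) = 2359/3 - 4626/(-2438) = 2359*(⅓) - 4626*(-1/2438) = 2359/3 + 2313/1219 = 2882560/3657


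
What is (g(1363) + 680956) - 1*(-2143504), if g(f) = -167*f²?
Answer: -307422963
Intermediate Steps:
(g(1363) + 680956) - 1*(-2143504) = (-167*1363² + 680956) - 1*(-2143504) = (-167*1857769 + 680956) + 2143504 = (-310247423 + 680956) + 2143504 = -309566467 + 2143504 = -307422963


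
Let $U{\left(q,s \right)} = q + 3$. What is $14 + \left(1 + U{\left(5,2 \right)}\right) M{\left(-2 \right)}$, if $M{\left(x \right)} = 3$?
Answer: $41$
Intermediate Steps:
$U{\left(q,s \right)} = 3 + q$
$14 + \left(1 + U{\left(5,2 \right)}\right) M{\left(-2 \right)} = 14 + \left(1 + \left(3 + 5\right)\right) 3 = 14 + \left(1 + 8\right) 3 = 14 + 9 \cdot 3 = 14 + 27 = 41$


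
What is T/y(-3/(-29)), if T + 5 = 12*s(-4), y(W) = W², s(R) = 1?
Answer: 5887/9 ≈ 654.11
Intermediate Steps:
T = 7 (T = -5 + 12*1 = -5 + 12 = 7)
T/y(-3/(-29)) = 7/((-3/(-29))²) = 7/((-3*(-1/29))²) = 7/((3/29)²) = 7/(9/841) = 7*(841/9) = 5887/9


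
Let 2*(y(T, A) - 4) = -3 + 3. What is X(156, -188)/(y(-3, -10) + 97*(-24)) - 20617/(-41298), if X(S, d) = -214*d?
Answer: -403396807/23994138 ≈ -16.812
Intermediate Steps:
y(T, A) = 4 (y(T, A) = 4 + (-3 + 3)/2 = 4 + (½)*0 = 4 + 0 = 4)
X(156, -188)/(y(-3, -10) + 97*(-24)) - 20617/(-41298) = (-214*(-188))/(4 + 97*(-24)) - 20617/(-41298) = 40232/(4 - 2328) - 20617*(-1/41298) = 40232/(-2324) + 20617/41298 = 40232*(-1/2324) + 20617/41298 = -10058/581 + 20617/41298 = -403396807/23994138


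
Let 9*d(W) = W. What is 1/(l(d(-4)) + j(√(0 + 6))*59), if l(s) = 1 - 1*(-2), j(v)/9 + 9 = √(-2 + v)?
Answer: 1/(-4776 + 531*√(-2 + √6)) ≈ -0.00022624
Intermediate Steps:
j(v) = -81 + 9*√(-2 + v)
d(W) = W/9
l(s) = 3 (l(s) = 1 + 2 = 3)
1/(l(d(-4)) + j(√(0 + 6))*59) = 1/(3 + (-81 + 9*√(-2 + √(0 + 6)))*59) = 1/(3 + (-81 + 9*√(-2 + √6))*59) = 1/(3 + (-4779 + 531*√(-2 + √6))) = 1/(-4776 + 531*√(-2 + √6))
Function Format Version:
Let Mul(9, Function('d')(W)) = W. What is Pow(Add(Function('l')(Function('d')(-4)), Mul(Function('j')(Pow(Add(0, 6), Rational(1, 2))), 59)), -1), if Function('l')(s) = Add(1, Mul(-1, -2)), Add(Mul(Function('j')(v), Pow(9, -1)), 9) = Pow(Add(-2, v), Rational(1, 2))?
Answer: Pow(Add(-4776, Mul(531, Pow(Add(-2, Pow(6, Rational(1, 2))), Rational(1, 2)))), -1) ≈ -0.00022624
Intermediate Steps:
Function('j')(v) = Add(-81, Mul(9, Pow(Add(-2, v), Rational(1, 2))))
Function('d')(W) = Mul(Rational(1, 9), W)
Function('l')(s) = 3 (Function('l')(s) = Add(1, 2) = 3)
Pow(Add(Function('l')(Function('d')(-4)), Mul(Function('j')(Pow(Add(0, 6), Rational(1, 2))), 59)), -1) = Pow(Add(3, Mul(Add(-81, Mul(9, Pow(Add(-2, Pow(Add(0, 6), Rational(1, 2))), Rational(1, 2)))), 59)), -1) = Pow(Add(3, Mul(Add(-81, Mul(9, Pow(Add(-2, Pow(6, Rational(1, 2))), Rational(1, 2)))), 59)), -1) = Pow(Add(3, Add(-4779, Mul(531, Pow(Add(-2, Pow(6, Rational(1, 2))), Rational(1, 2))))), -1) = Pow(Add(-4776, Mul(531, Pow(Add(-2, Pow(6, Rational(1, 2))), Rational(1, 2)))), -1)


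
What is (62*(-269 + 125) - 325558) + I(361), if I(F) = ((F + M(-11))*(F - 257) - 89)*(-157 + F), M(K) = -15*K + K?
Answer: 10573598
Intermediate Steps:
M(K) = -14*K
I(F) = (-157 + F)*(-89 + (-257 + F)*(154 + F)) (I(F) = ((F - 14*(-11))*(F - 257) - 89)*(-157 + F) = ((F + 154)*(-257 + F) - 89)*(-157 + F) = ((154 + F)*(-257 + F) - 89)*(-157 + F) = ((-257 + F)*(154 + F) - 89)*(-157 + F) = (-89 + (-257 + F)*(154 + F))*(-157 + F) = (-157 + F)*(-89 + (-257 + F)*(154 + F)))
(62*(-269 + 125) - 325558) + I(361) = (62*(-269 + 125) - 325558) + (6227719 + 361³ - 23496*361 - 260*361²) = (62*(-144) - 325558) + (6227719 + 47045881 - 8482056 - 260*130321) = (-8928 - 325558) + (6227719 + 47045881 - 8482056 - 33883460) = -334486 + 10908084 = 10573598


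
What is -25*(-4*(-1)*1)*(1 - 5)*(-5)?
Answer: -2000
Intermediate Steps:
-25*(-4*(-1)*1)*(1 - 5)*(-5) = -25*(4*1)*(-4*(-5)) = -25*4*20 = -100*20 = -1*2000 = -2000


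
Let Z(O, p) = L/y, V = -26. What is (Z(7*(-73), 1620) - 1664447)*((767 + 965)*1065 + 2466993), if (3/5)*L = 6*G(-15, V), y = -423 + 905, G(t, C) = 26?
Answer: -1729508163072081/241 ≈ -7.1764e+12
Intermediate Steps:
y = 482
L = 260 (L = 5*(6*26)/3 = (5/3)*156 = 260)
Z(O, p) = 130/241 (Z(O, p) = 260/482 = 260*(1/482) = 130/241)
(Z(7*(-73), 1620) - 1664447)*((767 + 965)*1065 + 2466993) = (130/241 - 1664447)*((767 + 965)*1065 + 2466993) = -401131597*(1732*1065 + 2466993)/241 = -401131597*(1844580 + 2466993)/241 = -401131597/241*4311573 = -1729508163072081/241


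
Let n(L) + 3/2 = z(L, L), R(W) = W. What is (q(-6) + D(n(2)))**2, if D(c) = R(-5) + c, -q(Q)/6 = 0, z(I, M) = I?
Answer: 81/4 ≈ 20.250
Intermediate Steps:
q(Q) = 0 (q(Q) = -6*0 = 0)
n(L) = -3/2 + L
D(c) = -5 + c
(q(-6) + D(n(2)))**2 = (0 + (-5 + (-3/2 + 2)))**2 = (0 + (-5 + 1/2))**2 = (0 - 9/2)**2 = (-9/2)**2 = 81/4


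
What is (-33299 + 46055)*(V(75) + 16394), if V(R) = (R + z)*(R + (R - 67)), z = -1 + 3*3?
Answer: 296997948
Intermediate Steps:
z = 8 (z = -1 + 9 = 8)
V(R) = (-67 + 2*R)*(8 + R) (V(R) = (R + 8)*(R + (R - 67)) = (8 + R)*(R + (-67 + R)) = (8 + R)*(-67 + 2*R) = (-67 + 2*R)*(8 + R))
(-33299 + 46055)*(V(75) + 16394) = (-33299 + 46055)*((-536 - 51*75 + 2*75²) + 16394) = 12756*((-536 - 3825 + 2*5625) + 16394) = 12756*((-536 - 3825 + 11250) + 16394) = 12756*(6889 + 16394) = 12756*23283 = 296997948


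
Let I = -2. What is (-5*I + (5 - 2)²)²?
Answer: 361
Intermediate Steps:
(-5*I + (5 - 2)²)² = (-5*(-2) + (5 - 2)²)² = (10 + 3²)² = (10 + 9)² = 19² = 361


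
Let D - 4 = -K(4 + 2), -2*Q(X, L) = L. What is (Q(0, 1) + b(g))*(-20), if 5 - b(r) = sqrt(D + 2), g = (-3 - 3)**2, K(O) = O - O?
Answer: -90 + 20*sqrt(6) ≈ -41.010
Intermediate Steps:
Q(X, L) = -L/2
K(O) = 0
D = 4 (D = 4 - 1*0 = 4 + 0 = 4)
g = 36 (g = (-6)**2 = 36)
b(r) = 5 - sqrt(6) (b(r) = 5 - sqrt(4 + 2) = 5 - sqrt(6))
(Q(0, 1) + b(g))*(-20) = (-1/2*1 + (5 - sqrt(6)))*(-20) = (-1/2 + (5 - sqrt(6)))*(-20) = (9/2 - sqrt(6))*(-20) = -90 + 20*sqrt(6)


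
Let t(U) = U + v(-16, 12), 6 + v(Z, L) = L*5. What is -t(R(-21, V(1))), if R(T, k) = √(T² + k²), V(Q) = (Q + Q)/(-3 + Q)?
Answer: -54 - √442 ≈ -75.024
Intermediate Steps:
v(Z, L) = -6 + 5*L (v(Z, L) = -6 + L*5 = -6 + 5*L)
V(Q) = 2*Q/(-3 + Q) (V(Q) = (2*Q)/(-3 + Q) = 2*Q/(-3 + Q))
t(U) = 54 + U (t(U) = U + (-6 + 5*12) = U + (-6 + 60) = U + 54 = 54 + U)
-t(R(-21, V(1))) = -(54 + √((-21)² + (2*1/(-3 + 1))²)) = -(54 + √(441 + (2*1/(-2))²)) = -(54 + √(441 + (2*1*(-½))²)) = -(54 + √(441 + (-1)²)) = -(54 + √(441 + 1)) = -(54 + √442) = -54 - √442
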